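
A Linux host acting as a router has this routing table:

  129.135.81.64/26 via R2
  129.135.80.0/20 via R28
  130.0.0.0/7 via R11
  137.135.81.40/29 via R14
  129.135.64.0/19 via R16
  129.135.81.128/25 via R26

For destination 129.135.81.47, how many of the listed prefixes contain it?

Prefixes containing 129.135.81.47:
  129.135.64.0/19 (129.135.64.0 - 129.135.95.255)
  129.135.80.0/20 (129.135.80.0 - 129.135.95.255)
Total matching entries: 2.

2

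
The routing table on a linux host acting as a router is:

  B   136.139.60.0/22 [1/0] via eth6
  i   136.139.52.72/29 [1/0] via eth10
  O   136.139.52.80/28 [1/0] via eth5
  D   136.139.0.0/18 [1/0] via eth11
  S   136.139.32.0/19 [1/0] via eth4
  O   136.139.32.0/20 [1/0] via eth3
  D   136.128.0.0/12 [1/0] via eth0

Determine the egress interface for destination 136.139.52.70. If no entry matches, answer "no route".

Routes whose prefix contains 136.139.52.70:
  136.128.0.0/12 (136.128.0.0 - 136.143.255.255) -> eth0
  136.139.0.0/18 (136.139.0.0 - 136.139.63.255) -> eth11
  136.139.32.0/19 (136.139.32.0 - 136.139.63.255) -> eth4
More-specific entries that do NOT match:
  136.139.52.72/29 (136.139.52.72 - 136.139.52.79) does not contain 136.139.52.70
  136.139.52.80/28 (136.139.52.80 - 136.139.52.95) does not contain 136.139.52.70
  136.139.60.0/22 (136.139.60.0 - 136.139.63.255) does not contain 136.139.52.70
  136.139.32.0/20 (136.139.32.0 - 136.139.47.255) does not contain 136.139.52.70
Longest matching prefix is /19 -> interface eth4.

eth4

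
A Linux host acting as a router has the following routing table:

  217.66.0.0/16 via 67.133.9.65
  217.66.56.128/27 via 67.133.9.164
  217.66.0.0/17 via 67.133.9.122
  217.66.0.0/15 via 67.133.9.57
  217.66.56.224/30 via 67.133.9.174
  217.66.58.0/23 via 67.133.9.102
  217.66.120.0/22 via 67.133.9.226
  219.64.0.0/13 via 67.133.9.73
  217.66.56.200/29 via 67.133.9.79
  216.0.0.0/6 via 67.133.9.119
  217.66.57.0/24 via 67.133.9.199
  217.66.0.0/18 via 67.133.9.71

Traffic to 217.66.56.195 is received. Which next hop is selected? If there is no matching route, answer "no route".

Routes whose prefix contains 217.66.56.195:
  216.0.0.0/6 (216.0.0.0 - 219.255.255.255) -> 67.133.9.119
  217.66.0.0/15 (217.66.0.0 - 217.67.255.255) -> 67.133.9.57
  217.66.0.0/16 (217.66.0.0 - 217.66.255.255) -> 67.133.9.65
  217.66.0.0/17 (217.66.0.0 - 217.66.127.255) -> 67.133.9.122
  217.66.0.0/18 (217.66.0.0 - 217.66.63.255) -> 67.133.9.71
More-specific entries that do NOT match:
  217.66.56.224/30 (217.66.56.224 - 217.66.56.227) does not contain 217.66.56.195
  217.66.56.200/29 (217.66.56.200 - 217.66.56.207) does not contain 217.66.56.195
  217.66.56.128/27 (217.66.56.128 - 217.66.56.159) does not contain 217.66.56.195
  217.66.57.0/24 (217.66.57.0 - 217.66.57.255) does not contain 217.66.56.195
  217.66.58.0/23 (217.66.58.0 - 217.66.59.255) does not contain 217.66.56.195
  217.66.120.0/22 (217.66.120.0 - 217.66.123.255) does not contain 217.66.56.195
Longest matching prefix is /18 -> next hop 67.133.9.71.

67.133.9.71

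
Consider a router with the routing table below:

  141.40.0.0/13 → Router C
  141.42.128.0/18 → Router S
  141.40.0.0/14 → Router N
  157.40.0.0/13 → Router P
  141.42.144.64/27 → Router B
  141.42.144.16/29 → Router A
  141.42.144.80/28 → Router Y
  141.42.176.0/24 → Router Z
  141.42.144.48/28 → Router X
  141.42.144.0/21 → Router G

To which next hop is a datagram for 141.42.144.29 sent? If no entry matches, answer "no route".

Routes whose prefix contains 141.42.144.29:
  141.40.0.0/13 (141.40.0.0 - 141.47.255.255) -> Router C
  141.40.0.0/14 (141.40.0.0 - 141.43.255.255) -> Router N
  141.42.128.0/18 (141.42.128.0 - 141.42.191.255) -> Router S
  141.42.144.0/21 (141.42.144.0 - 141.42.151.255) -> Router G
More-specific entries that do NOT match:
  141.42.144.16/29 (141.42.144.16 - 141.42.144.23) does not contain 141.42.144.29
  141.42.144.80/28 (141.42.144.80 - 141.42.144.95) does not contain 141.42.144.29
  141.42.144.48/28 (141.42.144.48 - 141.42.144.63) does not contain 141.42.144.29
  141.42.144.64/27 (141.42.144.64 - 141.42.144.95) does not contain 141.42.144.29
  141.42.176.0/24 (141.42.176.0 - 141.42.176.255) does not contain 141.42.144.29
Longest matching prefix is /21 -> next hop Router G.

Router G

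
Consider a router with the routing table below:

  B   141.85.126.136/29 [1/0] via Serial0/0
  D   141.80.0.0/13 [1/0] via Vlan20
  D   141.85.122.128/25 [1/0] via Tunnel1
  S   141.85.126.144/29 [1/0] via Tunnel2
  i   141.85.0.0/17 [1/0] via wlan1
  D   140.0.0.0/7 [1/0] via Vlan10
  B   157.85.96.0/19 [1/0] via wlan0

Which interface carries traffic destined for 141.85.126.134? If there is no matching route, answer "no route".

wlan1

Routes whose prefix contains 141.85.126.134:
  140.0.0.0/7 (140.0.0.0 - 141.255.255.255) -> Vlan10
  141.80.0.0/13 (141.80.0.0 - 141.87.255.255) -> Vlan20
  141.85.0.0/17 (141.85.0.0 - 141.85.127.255) -> wlan1
More-specific entries that do NOT match:
  141.85.126.136/29 (141.85.126.136 - 141.85.126.143) does not contain 141.85.126.134
  141.85.126.144/29 (141.85.126.144 - 141.85.126.151) does not contain 141.85.126.134
  141.85.122.128/25 (141.85.122.128 - 141.85.122.255) does not contain 141.85.126.134
  157.85.96.0/19 (157.85.96.0 - 157.85.127.255) does not contain 141.85.126.134
Longest matching prefix is /17 -> interface wlan1.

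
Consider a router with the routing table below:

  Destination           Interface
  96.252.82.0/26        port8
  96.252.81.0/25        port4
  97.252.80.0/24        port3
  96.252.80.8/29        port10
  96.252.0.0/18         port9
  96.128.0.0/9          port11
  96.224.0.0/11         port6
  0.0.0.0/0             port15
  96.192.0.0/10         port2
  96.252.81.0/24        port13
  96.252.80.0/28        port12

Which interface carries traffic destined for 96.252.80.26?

Routes whose prefix contains 96.252.80.26:
  0.0.0.0/0 (default, matches everything) -> port15
  96.128.0.0/9 (96.128.0.0 - 96.255.255.255) -> port11
  96.192.0.0/10 (96.192.0.0 - 96.255.255.255) -> port2
  96.224.0.0/11 (96.224.0.0 - 96.255.255.255) -> port6
More-specific entries that do NOT match:
  96.252.80.8/29 (96.252.80.8 - 96.252.80.15) does not contain 96.252.80.26
  96.252.80.0/28 (96.252.80.0 - 96.252.80.15) does not contain 96.252.80.26
  96.252.82.0/26 (96.252.82.0 - 96.252.82.63) does not contain 96.252.80.26
  96.252.81.0/25 (96.252.81.0 - 96.252.81.127) does not contain 96.252.80.26
  97.252.80.0/24 (97.252.80.0 - 97.252.80.255) does not contain 96.252.80.26
  96.252.81.0/24 (96.252.81.0 - 96.252.81.255) does not contain 96.252.80.26
  96.252.0.0/18 (96.252.0.0 - 96.252.63.255) does not contain 96.252.80.26
Longest matching prefix is /11 -> interface port6.

port6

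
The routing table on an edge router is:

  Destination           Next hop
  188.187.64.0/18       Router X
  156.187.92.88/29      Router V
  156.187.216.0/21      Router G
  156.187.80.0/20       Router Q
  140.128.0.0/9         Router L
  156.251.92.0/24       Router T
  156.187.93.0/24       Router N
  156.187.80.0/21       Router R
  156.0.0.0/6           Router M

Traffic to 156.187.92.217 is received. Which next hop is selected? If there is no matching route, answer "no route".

Routes whose prefix contains 156.187.92.217:
  156.0.0.0/6 (156.0.0.0 - 159.255.255.255) -> Router M
  156.187.80.0/20 (156.187.80.0 - 156.187.95.255) -> Router Q
More-specific entries that do NOT match:
  156.187.92.88/29 (156.187.92.88 - 156.187.92.95) does not contain 156.187.92.217
  156.251.92.0/24 (156.251.92.0 - 156.251.92.255) does not contain 156.187.92.217
  156.187.93.0/24 (156.187.93.0 - 156.187.93.255) does not contain 156.187.92.217
  156.187.216.0/21 (156.187.216.0 - 156.187.223.255) does not contain 156.187.92.217
  156.187.80.0/21 (156.187.80.0 - 156.187.87.255) does not contain 156.187.92.217
Longest matching prefix is /20 -> next hop Router Q.

Router Q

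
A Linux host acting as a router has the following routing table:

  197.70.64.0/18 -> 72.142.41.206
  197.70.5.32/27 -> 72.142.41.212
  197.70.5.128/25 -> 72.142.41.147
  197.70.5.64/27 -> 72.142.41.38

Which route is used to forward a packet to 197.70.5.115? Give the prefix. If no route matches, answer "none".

197.70.5.115 is outside every listed prefix and there is no default route.

none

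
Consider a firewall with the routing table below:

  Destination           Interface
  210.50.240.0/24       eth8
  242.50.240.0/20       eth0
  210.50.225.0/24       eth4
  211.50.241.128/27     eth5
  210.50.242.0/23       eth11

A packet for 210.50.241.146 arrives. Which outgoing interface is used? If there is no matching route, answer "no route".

no route

No entry's prefix contains 210.50.241.146; there is no default route.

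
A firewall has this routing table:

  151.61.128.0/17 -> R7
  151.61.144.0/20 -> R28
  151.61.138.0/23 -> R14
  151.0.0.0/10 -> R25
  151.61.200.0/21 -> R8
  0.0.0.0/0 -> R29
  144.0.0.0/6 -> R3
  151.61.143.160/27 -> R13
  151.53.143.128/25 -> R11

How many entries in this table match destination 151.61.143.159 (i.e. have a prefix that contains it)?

Prefixes containing 151.61.143.159:
  0.0.0.0/0 (default, matches everything)
  151.0.0.0/10 (151.0.0.0 - 151.63.255.255)
  151.61.128.0/17 (151.61.128.0 - 151.61.255.255)
Total matching entries: 3.

3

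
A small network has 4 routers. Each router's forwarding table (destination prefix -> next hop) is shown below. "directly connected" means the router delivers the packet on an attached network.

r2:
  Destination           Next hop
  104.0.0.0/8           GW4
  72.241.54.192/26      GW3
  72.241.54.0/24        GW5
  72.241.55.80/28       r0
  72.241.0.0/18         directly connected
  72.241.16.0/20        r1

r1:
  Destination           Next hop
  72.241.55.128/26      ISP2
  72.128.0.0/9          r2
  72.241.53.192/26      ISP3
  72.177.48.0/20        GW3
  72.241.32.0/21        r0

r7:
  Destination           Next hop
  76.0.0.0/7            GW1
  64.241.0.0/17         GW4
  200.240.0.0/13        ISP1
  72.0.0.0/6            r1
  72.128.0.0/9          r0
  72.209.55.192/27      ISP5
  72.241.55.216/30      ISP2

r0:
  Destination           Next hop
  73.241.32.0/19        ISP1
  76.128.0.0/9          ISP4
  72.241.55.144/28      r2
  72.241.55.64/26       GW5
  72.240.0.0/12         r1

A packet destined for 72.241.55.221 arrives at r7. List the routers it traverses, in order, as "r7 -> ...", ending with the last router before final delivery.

r7 -> r0 -> r1 -> r2

At r7: longest match for 72.241.55.221 is 72.128.0.0/9 -> r0
At r0: longest match for 72.241.55.221 is 72.240.0.0/12 -> r1
At r1: longest match for 72.241.55.221 is 72.128.0.0/9 -> r2
At r2: longest match for 72.241.55.221 is 72.241.0.0/18 -> directly connected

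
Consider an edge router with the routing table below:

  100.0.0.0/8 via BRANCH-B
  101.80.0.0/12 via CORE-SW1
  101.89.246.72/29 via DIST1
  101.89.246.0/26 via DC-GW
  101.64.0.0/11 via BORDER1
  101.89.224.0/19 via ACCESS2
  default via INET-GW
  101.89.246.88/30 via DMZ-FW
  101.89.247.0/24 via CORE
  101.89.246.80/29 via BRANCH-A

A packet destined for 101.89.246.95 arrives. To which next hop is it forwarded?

ACCESS2

Routes whose prefix contains 101.89.246.95:
  0.0.0.0/0 (default, matches everything) -> INET-GW
  101.64.0.0/11 (101.64.0.0 - 101.95.255.255) -> BORDER1
  101.80.0.0/12 (101.80.0.0 - 101.95.255.255) -> CORE-SW1
  101.89.224.0/19 (101.89.224.0 - 101.89.255.255) -> ACCESS2
More-specific entries that do NOT match:
  101.89.246.88/30 (101.89.246.88 - 101.89.246.91) does not contain 101.89.246.95
  101.89.246.72/29 (101.89.246.72 - 101.89.246.79) does not contain 101.89.246.95
  101.89.246.80/29 (101.89.246.80 - 101.89.246.87) does not contain 101.89.246.95
  101.89.246.0/26 (101.89.246.0 - 101.89.246.63) does not contain 101.89.246.95
  101.89.247.0/24 (101.89.247.0 - 101.89.247.255) does not contain 101.89.246.95
Longest matching prefix is /19 -> next hop ACCESS2.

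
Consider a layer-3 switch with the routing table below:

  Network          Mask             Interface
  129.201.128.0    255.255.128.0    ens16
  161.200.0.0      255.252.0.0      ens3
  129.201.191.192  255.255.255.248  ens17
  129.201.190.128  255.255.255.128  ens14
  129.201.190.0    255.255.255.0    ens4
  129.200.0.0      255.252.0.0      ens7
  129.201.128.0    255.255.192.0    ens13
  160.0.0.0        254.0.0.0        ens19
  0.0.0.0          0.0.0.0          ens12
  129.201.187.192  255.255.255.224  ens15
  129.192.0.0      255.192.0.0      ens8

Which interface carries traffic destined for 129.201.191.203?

ens13

Routes whose prefix contains 129.201.191.203:
  0.0.0.0/0 (default, matches everything) -> ens12
  129.192.0.0/10 (129.192.0.0 - 129.255.255.255) -> ens8
  129.200.0.0/14 (129.200.0.0 - 129.203.255.255) -> ens7
  129.201.128.0/17 (129.201.128.0 - 129.201.255.255) -> ens16
  129.201.128.0/18 (129.201.128.0 - 129.201.191.255) -> ens13
More-specific entries that do NOT match:
  129.201.191.192/29 (129.201.191.192 - 129.201.191.199) does not contain 129.201.191.203
  129.201.187.192/27 (129.201.187.192 - 129.201.187.223) does not contain 129.201.191.203
  129.201.190.128/25 (129.201.190.128 - 129.201.190.255) does not contain 129.201.191.203
  129.201.190.0/24 (129.201.190.0 - 129.201.190.255) does not contain 129.201.191.203
Longest matching prefix is /18 -> interface ens13.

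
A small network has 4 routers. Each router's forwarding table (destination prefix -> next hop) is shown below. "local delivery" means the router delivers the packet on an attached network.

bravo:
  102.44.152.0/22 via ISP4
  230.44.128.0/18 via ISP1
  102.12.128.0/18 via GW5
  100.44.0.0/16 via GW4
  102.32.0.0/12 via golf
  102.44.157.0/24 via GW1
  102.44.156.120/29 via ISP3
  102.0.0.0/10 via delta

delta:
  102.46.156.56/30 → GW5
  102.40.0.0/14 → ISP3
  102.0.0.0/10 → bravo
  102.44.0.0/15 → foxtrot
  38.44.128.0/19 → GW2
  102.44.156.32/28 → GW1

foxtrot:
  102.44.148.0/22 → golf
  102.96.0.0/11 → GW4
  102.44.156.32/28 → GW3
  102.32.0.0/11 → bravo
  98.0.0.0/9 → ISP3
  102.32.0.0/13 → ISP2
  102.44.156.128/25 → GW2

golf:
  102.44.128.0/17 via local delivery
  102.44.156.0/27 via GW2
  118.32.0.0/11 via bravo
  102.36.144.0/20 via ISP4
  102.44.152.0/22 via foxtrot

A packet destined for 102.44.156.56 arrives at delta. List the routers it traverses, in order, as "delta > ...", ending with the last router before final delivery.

delta > foxtrot > bravo > golf

At delta: longest match for 102.44.156.56 is 102.44.0.0/15 -> foxtrot
At foxtrot: longest match for 102.44.156.56 is 102.32.0.0/11 -> bravo
At bravo: longest match for 102.44.156.56 is 102.32.0.0/12 -> golf
At golf: longest match for 102.44.156.56 is 102.44.128.0/17 -> local delivery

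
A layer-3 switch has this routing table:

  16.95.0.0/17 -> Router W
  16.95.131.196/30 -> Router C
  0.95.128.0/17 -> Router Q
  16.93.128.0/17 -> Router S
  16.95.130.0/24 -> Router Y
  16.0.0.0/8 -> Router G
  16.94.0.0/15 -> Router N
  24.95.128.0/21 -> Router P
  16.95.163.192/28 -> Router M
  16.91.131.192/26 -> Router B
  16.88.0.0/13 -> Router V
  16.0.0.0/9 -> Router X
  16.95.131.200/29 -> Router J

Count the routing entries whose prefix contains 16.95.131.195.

Prefixes containing 16.95.131.195:
  16.0.0.0/8 (16.0.0.0 - 16.255.255.255)
  16.0.0.0/9 (16.0.0.0 - 16.127.255.255)
  16.88.0.0/13 (16.88.0.0 - 16.95.255.255)
  16.94.0.0/15 (16.94.0.0 - 16.95.255.255)
Total matching entries: 4.

4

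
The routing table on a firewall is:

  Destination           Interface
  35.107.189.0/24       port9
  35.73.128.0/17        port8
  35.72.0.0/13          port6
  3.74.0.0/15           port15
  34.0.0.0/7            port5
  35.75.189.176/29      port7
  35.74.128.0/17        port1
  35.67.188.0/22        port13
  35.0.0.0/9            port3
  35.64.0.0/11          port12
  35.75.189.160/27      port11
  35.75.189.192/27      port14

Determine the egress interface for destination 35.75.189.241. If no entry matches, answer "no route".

port6

Routes whose prefix contains 35.75.189.241:
  34.0.0.0/7 (34.0.0.0 - 35.255.255.255) -> port5
  35.0.0.0/9 (35.0.0.0 - 35.127.255.255) -> port3
  35.64.0.0/11 (35.64.0.0 - 35.95.255.255) -> port12
  35.72.0.0/13 (35.72.0.0 - 35.79.255.255) -> port6
More-specific entries that do NOT match:
  35.75.189.176/29 (35.75.189.176 - 35.75.189.183) does not contain 35.75.189.241
  35.75.189.160/27 (35.75.189.160 - 35.75.189.191) does not contain 35.75.189.241
  35.75.189.192/27 (35.75.189.192 - 35.75.189.223) does not contain 35.75.189.241
  35.107.189.0/24 (35.107.189.0 - 35.107.189.255) does not contain 35.75.189.241
  35.67.188.0/22 (35.67.188.0 - 35.67.191.255) does not contain 35.75.189.241
  35.73.128.0/17 (35.73.128.0 - 35.73.255.255) does not contain 35.75.189.241
  35.74.128.0/17 (35.74.128.0 - 35.74.255.255) does not contain 35.75.189.241
  3.74.0.0/15 (3.74.0.0 - 3.75.255.255) does not contain 35.75.189.241
Longest matching prefix is /13 -> interface port6.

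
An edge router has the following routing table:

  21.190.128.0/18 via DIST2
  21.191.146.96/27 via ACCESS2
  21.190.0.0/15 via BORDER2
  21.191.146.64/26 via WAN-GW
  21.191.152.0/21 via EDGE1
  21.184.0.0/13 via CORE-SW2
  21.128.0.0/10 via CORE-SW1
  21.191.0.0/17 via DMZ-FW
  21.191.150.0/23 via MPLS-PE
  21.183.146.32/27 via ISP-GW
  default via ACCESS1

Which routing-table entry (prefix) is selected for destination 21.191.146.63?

Entries matching 21.191.146.63:
  0.0.0.0/0 (default, matches everything)
  21.128.0.0/10 (21.128.0.0 - 21.191.255.255)
  21.184.0.0/13 (21.184.0.0 - 21.191.255.255)
  21.190.0.0/15 (21.190.0.0 - 21.191.255.255)
Most specific is 21.190.0.0/15.

21.190.0.0/15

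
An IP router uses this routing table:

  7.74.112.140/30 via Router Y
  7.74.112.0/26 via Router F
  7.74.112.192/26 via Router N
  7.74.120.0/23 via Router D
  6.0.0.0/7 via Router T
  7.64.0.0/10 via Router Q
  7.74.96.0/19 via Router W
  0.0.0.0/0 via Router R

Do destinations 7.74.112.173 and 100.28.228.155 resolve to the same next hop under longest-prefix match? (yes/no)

no

7.74.112.173: longest match 7.74.96.0/19 -> Router W
100.28.228.155: longest match 0.0.0.0/0 -> Router R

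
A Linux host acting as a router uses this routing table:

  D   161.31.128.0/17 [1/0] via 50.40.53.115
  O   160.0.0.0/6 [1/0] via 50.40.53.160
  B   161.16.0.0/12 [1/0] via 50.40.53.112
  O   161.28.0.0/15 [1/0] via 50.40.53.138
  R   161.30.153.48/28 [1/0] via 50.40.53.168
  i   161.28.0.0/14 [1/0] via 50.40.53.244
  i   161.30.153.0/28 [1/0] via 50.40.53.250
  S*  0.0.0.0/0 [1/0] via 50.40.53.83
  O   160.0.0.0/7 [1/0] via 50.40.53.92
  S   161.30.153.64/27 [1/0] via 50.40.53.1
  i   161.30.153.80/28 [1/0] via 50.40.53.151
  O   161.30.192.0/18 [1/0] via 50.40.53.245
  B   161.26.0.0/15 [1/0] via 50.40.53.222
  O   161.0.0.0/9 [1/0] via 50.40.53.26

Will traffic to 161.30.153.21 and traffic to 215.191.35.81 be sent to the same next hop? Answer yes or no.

161.30.153.21: longest match 161.28.0.0/14 -> 50.40.53.244
215.191.35.81: longest match 0.0.0.0/0 -> 50.40.53.83

no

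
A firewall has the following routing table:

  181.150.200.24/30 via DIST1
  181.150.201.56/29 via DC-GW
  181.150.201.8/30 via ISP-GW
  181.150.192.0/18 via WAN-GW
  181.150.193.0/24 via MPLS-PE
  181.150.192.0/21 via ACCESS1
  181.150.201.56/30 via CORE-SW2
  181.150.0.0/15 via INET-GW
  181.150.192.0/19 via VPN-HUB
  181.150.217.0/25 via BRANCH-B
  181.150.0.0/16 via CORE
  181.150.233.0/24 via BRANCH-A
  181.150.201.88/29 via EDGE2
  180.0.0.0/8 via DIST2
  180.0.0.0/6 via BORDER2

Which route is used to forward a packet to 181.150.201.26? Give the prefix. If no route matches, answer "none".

Entries matching 181.150.201.26:
  180.0.0.0/6 (180.0.0.0 - 183.255.255.255)
  181.150.0.0/15 (181.150.0.0 - 181.151.255.255)
  181.150.0.0/16 (181.150.0.0 - 181.150.255.255)
  181.150.192.0/18 (181.150.192.0 - 181.150.255.255)
  181.150.192.0/19 (181.150.192.0 - 181.150.223.255)
Most specific is 181.150.192.0/19.

181.150.192.0/19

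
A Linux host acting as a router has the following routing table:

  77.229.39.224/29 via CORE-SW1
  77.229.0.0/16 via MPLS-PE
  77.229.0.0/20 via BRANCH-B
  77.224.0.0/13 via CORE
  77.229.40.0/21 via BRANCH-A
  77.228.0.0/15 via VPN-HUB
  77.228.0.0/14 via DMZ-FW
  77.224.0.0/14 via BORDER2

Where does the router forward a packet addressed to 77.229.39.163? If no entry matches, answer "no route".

Routes whose prefix contains 77.229.39.163:
  77.224.0.0/13 (77.224.0.0 - 77.231.255.255) -> CORE
  77.228.0.0/14 (77.228.0.0 - 77.231.255.255) -> DMZ-FW
  77.228.0.0/15 (77.228.0.0 - 77.229.255.255) -> VPN-HUB
  77.229.0.0/16 (77.229.0.0 - 77.229.255.255) -> MPLS-PE
More-specific entries that do NOT match:
  77.229.39.224/29 (77.229.39.224 - 77.229.39.231) does not contain 77.229.39.163
  77.229.40.0/21 (77.229.40.0 - 77.229.47.255) does not contain 77.229.39.163
  77.229.0.0/20 (77.229.0.0 - 77.229.15.255) does not contain 77.229.39.163
Longest matching prefix is /16 -> next hop MPLS-PE.

MPLS-PE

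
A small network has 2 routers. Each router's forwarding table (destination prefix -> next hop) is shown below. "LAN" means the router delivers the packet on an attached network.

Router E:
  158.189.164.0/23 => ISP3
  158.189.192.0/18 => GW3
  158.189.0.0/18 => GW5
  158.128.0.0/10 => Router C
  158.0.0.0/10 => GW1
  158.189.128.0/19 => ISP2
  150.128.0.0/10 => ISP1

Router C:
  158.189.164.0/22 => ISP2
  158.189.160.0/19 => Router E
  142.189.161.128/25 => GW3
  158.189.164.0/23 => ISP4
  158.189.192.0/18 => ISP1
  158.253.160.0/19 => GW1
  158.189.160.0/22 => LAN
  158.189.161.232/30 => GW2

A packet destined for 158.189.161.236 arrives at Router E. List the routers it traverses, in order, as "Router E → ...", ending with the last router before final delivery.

Router E → Router C

At Router E: longest match for 158.189.161.236 is 158.128.0.0/10 -> Router C
At Router C: longest match for 158.189.161.236 is 158.189.160.0/22 -> LAN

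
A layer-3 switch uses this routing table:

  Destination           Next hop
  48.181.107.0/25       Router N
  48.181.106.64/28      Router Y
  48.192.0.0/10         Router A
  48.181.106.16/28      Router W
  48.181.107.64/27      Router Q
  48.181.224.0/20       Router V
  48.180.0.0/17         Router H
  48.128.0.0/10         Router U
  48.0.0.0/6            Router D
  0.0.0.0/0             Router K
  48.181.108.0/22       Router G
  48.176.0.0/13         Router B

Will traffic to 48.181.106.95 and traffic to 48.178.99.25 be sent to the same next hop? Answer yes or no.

yes

48.181.106.95: longest match 48.176.0.0/13 -> Router B
48.178.99.25: longest match 48.176.0.0/13 -> Router B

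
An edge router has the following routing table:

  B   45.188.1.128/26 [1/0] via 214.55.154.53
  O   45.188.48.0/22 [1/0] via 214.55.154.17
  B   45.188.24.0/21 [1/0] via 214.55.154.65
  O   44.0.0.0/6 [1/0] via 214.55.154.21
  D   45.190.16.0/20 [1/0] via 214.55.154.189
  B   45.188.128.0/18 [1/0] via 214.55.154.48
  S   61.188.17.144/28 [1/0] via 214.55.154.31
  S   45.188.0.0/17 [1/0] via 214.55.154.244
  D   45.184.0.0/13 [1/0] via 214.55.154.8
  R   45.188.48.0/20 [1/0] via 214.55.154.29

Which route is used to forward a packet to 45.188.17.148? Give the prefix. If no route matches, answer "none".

45.188.0.0/17

Entries matching 45.188.17.148:
  44.0.0.0/6 (44.0.0.0 - 47.255.255.255)
  45.184.0.0/13 (45.184.0.0 - 45.191.255.255)
  45.188.0.0/17 (45.188.0.0 - 45.188.127.255)
Most specific is 45.188.0.0/17.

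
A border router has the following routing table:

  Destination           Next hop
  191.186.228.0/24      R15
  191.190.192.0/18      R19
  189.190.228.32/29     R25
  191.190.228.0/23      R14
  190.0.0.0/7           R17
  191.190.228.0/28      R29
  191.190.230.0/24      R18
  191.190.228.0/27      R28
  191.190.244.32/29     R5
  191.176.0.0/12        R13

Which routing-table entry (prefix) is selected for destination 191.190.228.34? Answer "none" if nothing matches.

191.190.228.0/23

Entries matching 191.190.228.34:
  190.0.0.0/7 (190.0.0.0 - 191.255.255.255)
  191.176.0.0/12 (191.176.0.0 - 191.191.255.255)
  191.190.192.0/18 (191.190.192.0 - 191.190.255.255)
  191.190.228.0/23 (191.190.228.0 - 191.190.229.255)
Most specific is 191.190.228.0/23.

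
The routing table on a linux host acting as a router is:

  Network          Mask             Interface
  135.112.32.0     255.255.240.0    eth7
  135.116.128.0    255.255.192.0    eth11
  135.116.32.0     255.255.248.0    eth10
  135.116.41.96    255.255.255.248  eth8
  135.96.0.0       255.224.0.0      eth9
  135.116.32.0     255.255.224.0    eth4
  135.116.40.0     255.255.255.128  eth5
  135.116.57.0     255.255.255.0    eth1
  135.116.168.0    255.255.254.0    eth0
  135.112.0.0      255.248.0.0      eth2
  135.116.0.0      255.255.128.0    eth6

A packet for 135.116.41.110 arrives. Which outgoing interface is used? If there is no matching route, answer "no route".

Routes whose prefix contains 135.116.41.110:
  135.96.0.0/11 (135.96.0.0 - 135.127.255.255) -> eth9
  135.112.0.0/13 (135.112.0.0 - 135.119.255.255) -> eth2
  135.116.0.0/17 (135.116.0.0 - 135.116.127.255) -> eth6
  135.116.32.0/19 (135.116.32.0 - 135.116.63.255) -> eth4
More-specific entries that do NOT match:
  135.116.41.96/29 (135.116.41.96 - 135.116.41.103) does not contain 135.116.41.110
  135.116.40.0/25 (135.116.40.0 - 135.116.40.127) does not contain 135.116.41.110
  135.116.57.0/24 (135.116.57.0 - 135.116.57.255) does not contain 135.116.41.110
  135.116.168.0/23 (135.116.168.0 - 135.116.169.255) does not contain 135.116.41.110
  135.116.32.0/21 (135.116.32.0 - 135.116.39.255) does not contain 135.116.41.110
  135.112.32.0/20 (135.112.32.0 - 135.112.47.255) does not contain 135.116.41.110
Longest matching prefix is /19 -> interface eth4.

eth4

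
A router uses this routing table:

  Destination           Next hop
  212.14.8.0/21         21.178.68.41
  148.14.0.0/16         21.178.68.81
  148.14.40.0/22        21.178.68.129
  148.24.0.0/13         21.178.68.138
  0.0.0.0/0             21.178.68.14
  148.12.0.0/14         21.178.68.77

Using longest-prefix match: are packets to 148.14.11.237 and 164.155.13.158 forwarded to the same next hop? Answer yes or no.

148.14.11.237: longest match 148.14.0.0/16 -> 21.178.68.81
164.155.13.158: longest match 0.0.0.0/0 -> 21.178.68.14

no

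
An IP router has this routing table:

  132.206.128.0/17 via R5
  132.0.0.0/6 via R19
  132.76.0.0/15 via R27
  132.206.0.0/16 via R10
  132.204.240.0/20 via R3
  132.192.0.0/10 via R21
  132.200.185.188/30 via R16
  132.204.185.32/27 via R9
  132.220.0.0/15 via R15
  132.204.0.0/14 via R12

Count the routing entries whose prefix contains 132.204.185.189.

3

Prefixes containing 132.204.185.189:
  132.0.0.0/6 (132.0.0.0 - 135.255.255.255)
  132.192.0.0/10 (132.192.0.0 - 132.255.255.255)
  132.204.0.0/14 (132.204.0.0 - 132.207.255.255)
Total matching entries: 3.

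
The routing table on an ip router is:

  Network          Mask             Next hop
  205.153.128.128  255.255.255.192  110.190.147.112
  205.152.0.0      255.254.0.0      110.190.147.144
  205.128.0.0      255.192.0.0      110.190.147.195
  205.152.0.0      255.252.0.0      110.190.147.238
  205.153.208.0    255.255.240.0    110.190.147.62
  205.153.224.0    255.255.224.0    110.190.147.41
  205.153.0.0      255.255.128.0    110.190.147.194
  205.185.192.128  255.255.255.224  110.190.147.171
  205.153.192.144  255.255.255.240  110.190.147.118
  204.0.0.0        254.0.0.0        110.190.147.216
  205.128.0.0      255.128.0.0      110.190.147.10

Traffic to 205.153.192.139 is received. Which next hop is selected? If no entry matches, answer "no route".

Routes whose prefix contains 205.153.192.139:
  204.0.0.0/7 (204.0.0.0 - 205.255.255.255) -> 110.190.147.216
  205.128.0.0/9 (205.128.0.0 - 205.255.255.255) -> 110.190.147.10
  205.128.0.0/10 (205.128.0.0 - 205.191.255.255) -> 110.190.147.195
  205.152.0.0/14 (205.152.0.0 - 205.155.255.255) -> 110.190.147.238
  205.152.0.0/15 (205.152.0.0 - 205.153.255.255) -> 110.190.147.144
More-specific entries that do NOT match:
  205.153.192.144/28 (205.153.192.144 - 205.153.192.159) does not contain 205.153.192.139
  205.185.192.128/27 (205.185.192.128 - 205.185.192.159) does not contain 205.153.192.139
  205.153.128.128/26 (205.153.128.128 - 205.153.128.191) does not contain 205.153.192.139
  205.153.208.0/20 (205.153.208.0 - 205.153.223.255) does not contain 205.153.192.139
  205.153.224.0/19 (205.153.224.0 - 205.153.255.255) does not contain 205.153.192.139
  205.153.0.0/17 (205.153.0.0 - 205.153.127.255) does not contain 205.153.192.139
Longest matching prefix is /15 -> next hop 110.190.147.144.

110.190.147.144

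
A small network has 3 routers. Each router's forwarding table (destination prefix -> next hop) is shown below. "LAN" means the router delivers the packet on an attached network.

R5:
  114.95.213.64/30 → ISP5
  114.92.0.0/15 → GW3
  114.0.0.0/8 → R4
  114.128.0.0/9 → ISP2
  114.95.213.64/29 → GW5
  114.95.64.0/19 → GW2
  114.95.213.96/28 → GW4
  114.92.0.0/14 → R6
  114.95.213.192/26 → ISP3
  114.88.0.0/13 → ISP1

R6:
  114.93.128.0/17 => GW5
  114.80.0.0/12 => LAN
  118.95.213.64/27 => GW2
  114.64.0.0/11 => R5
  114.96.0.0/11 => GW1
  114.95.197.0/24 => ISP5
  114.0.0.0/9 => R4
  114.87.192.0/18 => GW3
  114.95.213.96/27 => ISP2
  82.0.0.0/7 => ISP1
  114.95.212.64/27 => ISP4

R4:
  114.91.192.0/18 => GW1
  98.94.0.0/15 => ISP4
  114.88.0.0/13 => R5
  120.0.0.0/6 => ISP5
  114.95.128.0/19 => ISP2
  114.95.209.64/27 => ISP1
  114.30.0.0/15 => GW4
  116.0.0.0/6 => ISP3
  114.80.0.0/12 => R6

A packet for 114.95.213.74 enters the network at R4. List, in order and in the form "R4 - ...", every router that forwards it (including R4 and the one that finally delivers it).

R4 - R5 - R6

At R4: longest match for 114.95.213.74 is 114.88.0.0/13 -> R5
At R5: longest match for 114.95.213.74 is 114.92.0.0/14 -> R6
At R6: longest match for 114.95.213.74 is 114.80.0.0/12 -> LAN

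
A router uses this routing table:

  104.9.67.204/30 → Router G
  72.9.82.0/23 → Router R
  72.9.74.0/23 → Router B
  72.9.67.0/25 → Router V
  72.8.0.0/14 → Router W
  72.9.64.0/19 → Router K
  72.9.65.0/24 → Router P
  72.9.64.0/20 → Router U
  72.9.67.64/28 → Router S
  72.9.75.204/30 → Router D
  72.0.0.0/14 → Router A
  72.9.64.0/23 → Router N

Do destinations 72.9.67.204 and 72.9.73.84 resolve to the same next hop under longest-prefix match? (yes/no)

72.9.67.204: longest match 72.9.64.0/20 -> Router U
72.9.73.84: longest match 72.9.64.0/20 -> Router U

yes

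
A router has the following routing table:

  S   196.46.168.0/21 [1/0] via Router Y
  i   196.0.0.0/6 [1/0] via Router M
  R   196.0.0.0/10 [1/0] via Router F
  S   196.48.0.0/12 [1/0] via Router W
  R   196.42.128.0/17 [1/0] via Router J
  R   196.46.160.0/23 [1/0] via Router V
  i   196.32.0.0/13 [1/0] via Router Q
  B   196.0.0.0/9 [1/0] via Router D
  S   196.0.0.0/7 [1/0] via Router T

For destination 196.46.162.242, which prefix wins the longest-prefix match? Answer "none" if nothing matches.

Entries matching 196.46.162.242:
  196.0.0.0/6 (196.0.0.0 - 199.255.255.255)
  196.0.0.0/7 (196.0.0.0 - 197.255.255.255)
  196.0.0.0/9 (196.0.0.0 - 196.127.255.255)
  196.0.0.0/10 (196.0.0.0 - 196.63.255.255)
Most specific is 196.0.0.0/10.

196.0.0.0/10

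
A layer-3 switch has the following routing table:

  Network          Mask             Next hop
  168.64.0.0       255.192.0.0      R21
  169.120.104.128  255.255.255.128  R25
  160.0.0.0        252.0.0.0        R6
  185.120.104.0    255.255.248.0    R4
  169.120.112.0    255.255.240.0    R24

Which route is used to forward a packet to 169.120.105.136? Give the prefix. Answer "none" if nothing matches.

none

169.120.105.136 is outside every listed prefix and there is no default route.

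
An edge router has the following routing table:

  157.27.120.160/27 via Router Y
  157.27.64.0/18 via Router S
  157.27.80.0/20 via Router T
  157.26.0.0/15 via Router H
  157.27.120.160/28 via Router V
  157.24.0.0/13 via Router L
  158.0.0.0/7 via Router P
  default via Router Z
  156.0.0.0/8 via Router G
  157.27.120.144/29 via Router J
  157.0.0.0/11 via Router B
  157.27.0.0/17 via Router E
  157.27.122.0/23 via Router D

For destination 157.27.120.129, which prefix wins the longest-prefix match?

157.27.64.0/18

Entries matching 157.27.120.129:
  0.0.0.0/0 (default, matches everything)
  157.0.0.0/11 (157.0.0.0 - 157.31.255.255)
  157.24.0.0/13 (157.24.0.0 - 157.31.255.255)
  157.26.0.0/15 (157.26.0.0 - 157.27.255.255)
  157.27.0.0/17 (157.27.0.0 - 157.27.127.255)
  157.27.64.0/18 (157.27.64.0 - 157.27.127.255)
Most specific is 157.27.64.0/18.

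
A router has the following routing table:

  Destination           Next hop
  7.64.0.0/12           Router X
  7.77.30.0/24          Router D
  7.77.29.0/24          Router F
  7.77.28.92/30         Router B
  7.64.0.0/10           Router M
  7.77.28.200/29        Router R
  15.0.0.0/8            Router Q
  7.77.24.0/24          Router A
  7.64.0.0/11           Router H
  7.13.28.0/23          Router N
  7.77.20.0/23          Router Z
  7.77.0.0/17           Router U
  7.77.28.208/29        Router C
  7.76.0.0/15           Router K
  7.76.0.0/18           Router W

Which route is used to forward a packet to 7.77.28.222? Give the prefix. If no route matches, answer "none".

7.77.0.0/17

Entries matching 7.77.28.222:
  7.64.0.0/10 (7.64.0.0 - 7.127.255.255)
  7.64.0.0/11 (7.64.0.0 - 7.95.255.255)
  7.64.0.0/12 (7.64.0.0 - 7.79.255.255)
  7.76.0.0/15 (7.76.0.0 - 7.77.255.255)
  7.77.0.0/17 (7.77.0.0 - 7.77.127.255)
Most specific is 7.77.0.0/17.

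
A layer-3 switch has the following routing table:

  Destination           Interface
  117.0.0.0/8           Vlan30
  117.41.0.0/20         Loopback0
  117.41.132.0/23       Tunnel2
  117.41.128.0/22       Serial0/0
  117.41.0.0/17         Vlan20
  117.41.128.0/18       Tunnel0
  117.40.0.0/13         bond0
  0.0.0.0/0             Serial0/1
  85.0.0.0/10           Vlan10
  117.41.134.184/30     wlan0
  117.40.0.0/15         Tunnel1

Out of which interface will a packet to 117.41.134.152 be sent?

Routes whose prefix contains 117.41.134.152:
  0.0.0.0/0 (default, matches everything) -> Serial0/1
  117.0.0.0/8 (117.0.0.0 - 117.255.255.255) -> Vlan30
  117.40.0.0/13 (117.40.0.0 - 117.47.255.255) -> bond0
  117.40.0.0/15 (117.40.0.0 - 117.41.255.255) -> Tunnel1
  117.41.128.0/18 (117.41.128.0 - 117.41.191.255) -> Tunnel0
More-specific entries that do NOT match:
  117.41.134.184/30 (117.41.134.184 - 117.41.134.187) does not contain 117.41.134.152
  117.41.132.0/23 (117.41.132.0 - 117.41.133.255) does not contain 117.41.134.152
  117.41.128.0/22 (117.41.128.0 - 117.41.131.255) does not contain 117.41.134.152
  117.41.0.0/20 (117.41.0.0 - 117.41.15.255) does not contain 117.41.134.152
Longest matching prefix is /18 -> interface Tunnel0.

Tunnel0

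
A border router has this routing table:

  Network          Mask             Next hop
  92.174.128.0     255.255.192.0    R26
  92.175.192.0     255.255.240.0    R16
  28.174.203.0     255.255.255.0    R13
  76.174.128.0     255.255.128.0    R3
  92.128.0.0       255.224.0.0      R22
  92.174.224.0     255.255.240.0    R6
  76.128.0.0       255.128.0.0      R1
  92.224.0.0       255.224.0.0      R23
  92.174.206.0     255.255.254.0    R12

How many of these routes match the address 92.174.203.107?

No listed prefix contains 92.174.203.107.
Total matching entries: 0.

0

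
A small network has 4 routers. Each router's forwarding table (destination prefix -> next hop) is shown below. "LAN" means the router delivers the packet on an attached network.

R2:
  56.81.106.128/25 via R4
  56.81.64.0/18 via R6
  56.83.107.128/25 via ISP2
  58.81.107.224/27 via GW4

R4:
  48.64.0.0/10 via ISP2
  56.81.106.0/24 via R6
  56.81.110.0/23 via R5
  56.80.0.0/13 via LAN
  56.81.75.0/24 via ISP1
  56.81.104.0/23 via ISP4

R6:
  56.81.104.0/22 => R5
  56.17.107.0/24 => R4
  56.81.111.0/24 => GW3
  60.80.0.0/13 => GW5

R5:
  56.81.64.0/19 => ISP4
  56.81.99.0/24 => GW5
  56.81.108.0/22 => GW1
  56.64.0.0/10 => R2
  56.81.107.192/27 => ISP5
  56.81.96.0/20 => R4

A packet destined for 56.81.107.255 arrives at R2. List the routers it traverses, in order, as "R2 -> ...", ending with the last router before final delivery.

At R2: longest match for 56.81.107.255 is 56.81.64.0/18 -> R6
At R6: longest match for 56.81.107.255 is 56.81.104.0/22 -> R5
At R5: longest match for 56.81.107.255 is 56.81.96.0/20 -> R4
At R4: longest match for 56.81.107.255 is 56.80.0.0/13 -> LAN

R2 -> R6 -> R5 -> R4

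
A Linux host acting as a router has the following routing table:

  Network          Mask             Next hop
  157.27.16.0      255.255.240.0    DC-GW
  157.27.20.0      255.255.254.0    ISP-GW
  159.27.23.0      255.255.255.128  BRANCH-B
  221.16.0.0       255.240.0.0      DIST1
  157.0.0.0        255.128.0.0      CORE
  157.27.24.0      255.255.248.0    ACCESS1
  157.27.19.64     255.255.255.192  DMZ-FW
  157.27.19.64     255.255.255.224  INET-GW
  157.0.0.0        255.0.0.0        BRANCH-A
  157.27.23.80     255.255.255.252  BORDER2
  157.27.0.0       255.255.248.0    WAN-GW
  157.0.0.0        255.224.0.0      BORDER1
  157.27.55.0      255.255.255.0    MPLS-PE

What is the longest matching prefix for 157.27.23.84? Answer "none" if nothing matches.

157.27.16.0/20

Entries matching 157.27.23.84:
  157.0.0.0/8 (157.0.0.0 - 157.255.255.255)
  157.0.0.0/9 (157.0.0.0 - 157.127.255.255)
  157.0.0.0/11 (157.0.0.0 - 157.31.255.255)
  157.27.16.0/20 (157.27.16.0 - 157.27.31.255)
Most specific is 157.27.16.0/20.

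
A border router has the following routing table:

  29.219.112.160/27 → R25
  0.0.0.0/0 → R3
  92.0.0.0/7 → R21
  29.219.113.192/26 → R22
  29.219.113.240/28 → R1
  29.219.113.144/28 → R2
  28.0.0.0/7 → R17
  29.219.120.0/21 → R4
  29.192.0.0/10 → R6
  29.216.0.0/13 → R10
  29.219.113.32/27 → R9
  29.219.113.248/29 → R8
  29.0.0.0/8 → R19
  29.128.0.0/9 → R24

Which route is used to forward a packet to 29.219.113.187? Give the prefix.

29.216.0.0/13

Entries matching 29.219.113.187:
  0.0.0.0/0 (default, matches everything)
  28.0.0.0/7 (28.0.0.0 - 29.255.255.255)
  29.0.0.0/8 (29.0.0.0 - 29.255.255.255)
  29.128.0.0/9 (29.128.0.0 - 29.255.255.255)
  29.192.0.0/10 (29.192.0.0 - 29.255.255.255)
  29.216.0.0/13 (29.216.0.0 - 29.223.255.255)
Most specific is 29.216.0.0/13.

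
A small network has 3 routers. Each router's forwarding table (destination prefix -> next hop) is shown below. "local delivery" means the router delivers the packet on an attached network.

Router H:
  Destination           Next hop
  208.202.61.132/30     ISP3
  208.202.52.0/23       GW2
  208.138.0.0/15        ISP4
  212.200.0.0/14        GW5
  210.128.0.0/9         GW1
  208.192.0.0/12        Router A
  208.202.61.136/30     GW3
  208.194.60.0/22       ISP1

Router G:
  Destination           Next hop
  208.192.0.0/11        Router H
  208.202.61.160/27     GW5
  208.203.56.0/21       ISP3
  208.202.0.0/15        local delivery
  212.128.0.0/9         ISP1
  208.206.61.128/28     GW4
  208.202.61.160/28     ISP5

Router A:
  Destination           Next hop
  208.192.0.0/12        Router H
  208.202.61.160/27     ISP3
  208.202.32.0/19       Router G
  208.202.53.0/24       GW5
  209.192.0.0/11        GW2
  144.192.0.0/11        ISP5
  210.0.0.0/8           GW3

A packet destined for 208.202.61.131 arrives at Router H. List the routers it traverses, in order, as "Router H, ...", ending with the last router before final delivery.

At Router H: longest match for 208.202.61.131 is 208.192.0.0/12 -> Router A
At Router A: longest match for 208.202.61.131 is 208.202.32.0/19 -> Router G
At Router G: longest match for 208.202.61.131 is 208.202.0.0/15 -> local delivery

Router H, Router A, Router G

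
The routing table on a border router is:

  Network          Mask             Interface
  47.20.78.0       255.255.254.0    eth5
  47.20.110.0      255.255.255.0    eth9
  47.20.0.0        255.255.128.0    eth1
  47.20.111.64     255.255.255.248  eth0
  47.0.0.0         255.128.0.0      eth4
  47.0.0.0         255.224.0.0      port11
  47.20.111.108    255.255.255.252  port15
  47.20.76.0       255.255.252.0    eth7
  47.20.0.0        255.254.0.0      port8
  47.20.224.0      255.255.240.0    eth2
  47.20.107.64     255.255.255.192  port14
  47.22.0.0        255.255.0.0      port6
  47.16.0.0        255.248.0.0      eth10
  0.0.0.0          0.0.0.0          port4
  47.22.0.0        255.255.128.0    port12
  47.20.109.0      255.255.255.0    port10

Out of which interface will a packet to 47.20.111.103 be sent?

eth1

Routes whose prefix contains 47.20.111.103:
  0.0.0.0/0 (default, matches everything) -> port4
  47.0.0.0/9 (47.0.0.0 - 47.127.255.255) -> eth4
  47.0.0.0/11 (47.0.0.0 - 47.31.255.255) -> port11
  47.16.0.0/13 (47.16.0.0 - 47.23.255.255) -> eth10
  47.20.0.0/15 (47.20.0.0 - 47.21.255.255) -> port8
  47.20.0.0/17 (47.20.0.0 - 47.20.127.255) -> eth1
More-specific entries that do NOT match:
  47.20.111.108/30 (47.20.111.108 - 47.20.111.111) does not contain 47.20.111.103
  47.20.111.64/29 (47.20.111.64 - 47.20.111.71) does not contain 47.20.111.103
  47.20.107.64/26 (47.20.107.64 - 47.20.107.127) does not contain 47.20.111.103
  47.20.110.0/24 (47.20.110.0 - 47.20.110.255) does not contain 47.20.111.103
  47.20.109.0/24 (47.20.109.0 - 47.20.109.255) does not contain 47.20.111.103
  47.20.78.0/23 (47.20.78.0 - 47.20.79.255) does not contain 47.20.111.103
  47.20.76.0/22 (47.20.76.0 - 47.20.79.255) does not contain 47.20.111.103
  47.20.224.0/20 (47.20.224.0 - 47.20.239.255) does not contain 47.20.111.103
Longest matching prefix is /17 -> interface eth1.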